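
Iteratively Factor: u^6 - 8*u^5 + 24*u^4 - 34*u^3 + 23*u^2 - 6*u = (u - 1)*(u^5 - 7*u^4 + 17*u^3 - 17*u^2 + 6*u) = (u - 2)*(u - 1)*(u^4 - 5*u^3 + 7*u^2 - 3*u) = (u - 2)*(u - 1)^2*(u^3 - 4*u^2 + 3*u) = (u - 3)*(u - 2)*(u - 1)^2*(u^2 - u) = (u - 3)*(u - 2)*(u - 1)^3*(u)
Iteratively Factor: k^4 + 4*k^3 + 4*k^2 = (k + 2)*(k^3 + 2*k^2) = (k + 2)^2*(k^2) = k*(k + 2)^2*(k)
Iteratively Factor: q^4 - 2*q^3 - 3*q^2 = (q)*(q^3 - 2*q^2 - 3*q) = q*(q - 3)*(q^2 + q) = q*(q - 3)*(q + 1)*(q)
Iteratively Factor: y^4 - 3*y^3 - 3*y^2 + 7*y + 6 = (y - 2)*(y^3 - y^2 - 5*y - 3) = (y - 2)*(y + 1)*(y^2 - 2*y - 3) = (y - 3)*(y - 2)*(y + 1)*(y + 1)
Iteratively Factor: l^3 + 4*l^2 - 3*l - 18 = (l + 3)*(l^2 + l - 6) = (l - 2)*(l + 3)*(l + 3)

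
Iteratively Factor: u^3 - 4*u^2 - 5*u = (u + 1)*(u^2 - 5*u) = u*(u + 1)*(u - 5)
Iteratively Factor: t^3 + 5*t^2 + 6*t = (t + 2)*(t^2 + 3*t) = t*(t + 2)*(t + 3)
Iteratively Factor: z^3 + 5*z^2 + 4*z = (z + 1)*(z^2 + 4*z) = z*(z + 1)*(z + 4)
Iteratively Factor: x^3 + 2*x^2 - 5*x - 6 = (x - 2)*(x^2 + 4*x + 3) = (x - 2)*(x + 3)*(x + 1)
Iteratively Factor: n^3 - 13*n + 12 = (n - 1)*(n^2 + n - 12) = (n - 3)*(n - 1)*(n + 4)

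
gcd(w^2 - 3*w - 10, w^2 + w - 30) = w - 5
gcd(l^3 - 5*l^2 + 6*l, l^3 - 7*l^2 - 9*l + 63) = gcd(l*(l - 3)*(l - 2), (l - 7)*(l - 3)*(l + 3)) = l - 3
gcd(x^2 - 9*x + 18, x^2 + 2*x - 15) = x - 3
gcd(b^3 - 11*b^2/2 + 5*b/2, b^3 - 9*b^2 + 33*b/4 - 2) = b - 1/2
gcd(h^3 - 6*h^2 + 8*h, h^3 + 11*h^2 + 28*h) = h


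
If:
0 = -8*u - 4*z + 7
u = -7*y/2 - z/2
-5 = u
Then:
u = -5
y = -1/4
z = 47/4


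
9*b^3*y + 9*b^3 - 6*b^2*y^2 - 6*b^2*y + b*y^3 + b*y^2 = (-3*b + y)^2*(b*y + b)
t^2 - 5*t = t*(t - 5)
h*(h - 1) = h^2 - h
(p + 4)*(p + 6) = p^2 + 10*p + 24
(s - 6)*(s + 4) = s^2 - 2*s - 24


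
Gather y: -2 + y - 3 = y - 5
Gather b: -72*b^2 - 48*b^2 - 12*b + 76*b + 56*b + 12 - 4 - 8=-120*b^2 + 120*b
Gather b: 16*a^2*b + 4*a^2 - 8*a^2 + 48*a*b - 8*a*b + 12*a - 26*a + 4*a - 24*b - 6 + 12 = -4*a^2 - 10*a + b*(16*a^2 + 40*a - 24) + 6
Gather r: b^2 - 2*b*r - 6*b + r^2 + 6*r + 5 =b^2 - 6*b + r^2 + r*(6 - 2*b) + 5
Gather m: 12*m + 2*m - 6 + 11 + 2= 14*m + 7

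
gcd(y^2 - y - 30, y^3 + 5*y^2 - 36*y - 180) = y^2 - y - 30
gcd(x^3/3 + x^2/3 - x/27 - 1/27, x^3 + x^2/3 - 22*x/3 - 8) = 1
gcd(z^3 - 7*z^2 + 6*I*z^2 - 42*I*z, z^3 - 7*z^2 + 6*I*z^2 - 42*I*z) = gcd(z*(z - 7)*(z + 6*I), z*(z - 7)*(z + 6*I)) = z^3 + z^2*(-7 + 6*I) - 42*I*z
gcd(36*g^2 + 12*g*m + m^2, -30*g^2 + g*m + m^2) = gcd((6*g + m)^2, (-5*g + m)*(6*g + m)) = 6*g + m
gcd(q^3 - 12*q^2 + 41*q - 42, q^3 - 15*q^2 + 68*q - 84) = q^2 - 9*q + 14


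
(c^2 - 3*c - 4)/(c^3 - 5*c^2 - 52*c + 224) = (c + 1)/(c^2 - c - 56)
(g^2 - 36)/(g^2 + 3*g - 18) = (g - 6)/(g - 3)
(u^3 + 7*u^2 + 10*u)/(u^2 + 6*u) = (u^2 + 7*u + 10)/(u + 6)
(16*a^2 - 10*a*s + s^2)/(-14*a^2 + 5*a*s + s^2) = (-8*a + s)/(7*a + s)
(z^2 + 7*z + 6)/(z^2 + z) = (z + 6)/z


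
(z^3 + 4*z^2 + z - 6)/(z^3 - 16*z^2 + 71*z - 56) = (z^2 + 5*z + 6)/(z^2 - 15*z + 56)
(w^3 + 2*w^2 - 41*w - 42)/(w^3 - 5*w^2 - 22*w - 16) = (w^2 + w - 42)/(w^2 - 6*w - 16)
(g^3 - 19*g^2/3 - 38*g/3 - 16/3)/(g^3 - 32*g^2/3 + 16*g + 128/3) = (3*g^2 + 5*g + 2)/(3*g^2 - 8*g - 16)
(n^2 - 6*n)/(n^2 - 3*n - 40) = n*(6 - n)/(-n^2 + 3*n + 40)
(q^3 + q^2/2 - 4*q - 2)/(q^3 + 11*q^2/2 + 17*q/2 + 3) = (q - 2)/(q + 3)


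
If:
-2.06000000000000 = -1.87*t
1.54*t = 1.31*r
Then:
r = 1.30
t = 1.10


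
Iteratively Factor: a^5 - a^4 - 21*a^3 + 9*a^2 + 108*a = (a - 3)*(a^4 + 2*a^3 - 15*a^2 - 36*a) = (a - 4)*(a - 3)*(a^3 + 6*a^2 + 9*a) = (a - 4)*(a - 3)*(a + 3)*(a^2 + 3*a) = (a - 4)*(a - 3)*(a + 3)^2*(a)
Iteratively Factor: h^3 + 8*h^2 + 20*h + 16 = (h + 2)*(h^2 + 6*h + 8) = (h + 2)^2*(h + 4)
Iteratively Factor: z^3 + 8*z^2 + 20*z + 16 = (z + 2)*(z^2 + 6*z + 8) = (z + 2)^2*(z + 4)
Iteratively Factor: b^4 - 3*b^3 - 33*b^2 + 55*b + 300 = (b + 3)*(b^3 - 6*b^2 - 15*b + 100) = (b + 3)*(b + 4)*(b^2 - 10*b + 25) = (b - 5)*(b + 3)*(b + 4)*(b - 5)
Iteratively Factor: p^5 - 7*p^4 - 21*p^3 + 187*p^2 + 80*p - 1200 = (p + 4)*(p^4 - 11*p^3 + 23*p^2 + 95*p - 300) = (p - 5)*(p + 4)*(p^3 - 6*p^2 - 7*p + 60) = (p - 5)*(p - 4)*(p + 4)*(p^2 - 2*p - 15) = (p - 5)*(p - 4)*(p + 3)*(p + 4)*(p - 5)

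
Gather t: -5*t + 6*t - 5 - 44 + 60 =t + 11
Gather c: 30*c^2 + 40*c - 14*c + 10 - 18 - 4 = 30*c^2 + 26*c - 12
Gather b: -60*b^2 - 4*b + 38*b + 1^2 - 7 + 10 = -60*b^2 + 34*b + 4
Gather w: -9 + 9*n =9*n - 9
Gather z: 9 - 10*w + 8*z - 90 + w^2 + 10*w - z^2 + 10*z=w^2 - z^2 + 18*z - 81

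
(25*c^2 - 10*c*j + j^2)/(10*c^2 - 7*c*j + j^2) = (5*c - j)/(2*c - j)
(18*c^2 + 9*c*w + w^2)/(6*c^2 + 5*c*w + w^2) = (6*c + w)/(2*c + w)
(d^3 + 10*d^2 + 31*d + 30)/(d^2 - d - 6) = (d^2 + 8*d + 15)/(d - 3)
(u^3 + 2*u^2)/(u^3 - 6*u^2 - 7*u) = u*(u + 2)/(u^2 - 6*u - 7)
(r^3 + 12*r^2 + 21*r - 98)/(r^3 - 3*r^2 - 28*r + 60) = (r^2 + 14*r + 49)/(r^2 - r - 30)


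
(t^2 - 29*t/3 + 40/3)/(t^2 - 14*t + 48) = (t - 5/3)/(t - 6)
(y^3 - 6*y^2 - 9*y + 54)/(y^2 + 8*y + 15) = (y^2 - 9*y + 18)/(y + 5)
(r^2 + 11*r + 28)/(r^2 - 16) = (r + 7)/(r - 4)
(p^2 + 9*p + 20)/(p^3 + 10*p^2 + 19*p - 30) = (p + 4)/(p^2 + 5*p - 6)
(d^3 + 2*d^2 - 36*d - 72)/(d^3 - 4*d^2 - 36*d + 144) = (d + 2)/(d - 4)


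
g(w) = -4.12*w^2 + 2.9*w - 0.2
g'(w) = 2.9 - 8.24*w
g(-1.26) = -10.39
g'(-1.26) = 13.28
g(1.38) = -4.04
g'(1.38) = -8.47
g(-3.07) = -47.93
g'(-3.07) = 28.20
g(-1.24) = -10.13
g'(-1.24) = 13.12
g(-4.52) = -97.48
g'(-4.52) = 40.14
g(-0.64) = -3.74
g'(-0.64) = 8.17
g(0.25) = 0.27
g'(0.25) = 0.84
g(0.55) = 0.15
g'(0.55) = -1.63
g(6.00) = -131.12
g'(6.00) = -46.54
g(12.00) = -558.68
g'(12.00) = -95.98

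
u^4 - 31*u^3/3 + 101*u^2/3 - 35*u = u*(u - 5)*(u - 3)*(u - 7/3)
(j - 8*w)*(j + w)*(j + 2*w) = j^3 - 5*j^2*w - 22*j*w^2 - 16*w^3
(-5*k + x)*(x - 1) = -5*k*x + 5*k + x^2 - x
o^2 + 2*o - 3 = (o - 1)*(o + 3)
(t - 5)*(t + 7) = t^2 + 2*t - 35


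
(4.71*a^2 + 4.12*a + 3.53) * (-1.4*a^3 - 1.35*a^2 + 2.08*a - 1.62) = -6.594*a^5 - 12.1265*a^4 - 0.707199999999998*a^3 - 3.8261*a^2 + 0.667999999999999*a - 5.7186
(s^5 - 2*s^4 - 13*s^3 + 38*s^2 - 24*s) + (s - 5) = s^5 - 2*s^4 - 13*s^3 + 38*s^2 - 23*s - 5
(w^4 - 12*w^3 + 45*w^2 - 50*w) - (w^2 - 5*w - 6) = w^4 - 12*w^3 + 44*w^2 - 45*w + 6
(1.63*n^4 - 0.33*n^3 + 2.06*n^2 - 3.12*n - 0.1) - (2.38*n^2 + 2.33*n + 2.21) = 1.63*n^4 - 0.33*n^3 - 0.32*n^2 - 5.45*n - 2.31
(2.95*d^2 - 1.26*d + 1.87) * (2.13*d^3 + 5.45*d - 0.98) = 6.2835*d^5 - 2.6838*d^4 + 20.0606*d^3 - 9.758*d^2 + 11.4263*d - 1.8326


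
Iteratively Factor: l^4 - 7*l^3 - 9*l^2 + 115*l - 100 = (l - 5)*(l^3 - 2*l^2 - 19*l + 20) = (l - 5)^2*(l^2 + 3*l - 4) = (l - 5)^2*(l + 4)*(l - 1)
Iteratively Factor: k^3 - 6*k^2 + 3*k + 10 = (k - 5)*(k^2 - k - 2) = (k - 5)*(k + 1)*(k - 2)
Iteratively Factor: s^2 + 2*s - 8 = (s + 4)*(s - 2)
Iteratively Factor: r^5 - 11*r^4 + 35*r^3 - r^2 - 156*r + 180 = (r + 2)*(r^4 - 13*r^3 + 61*r^2 - 123*r + 90) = (r - 3)*(r + 2)*(r^3 - 10*r^2 + 31*r - 30) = (r - 3)^2*(r + 2)*(r^2 - 7*r + 10) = (r - 5)*(r - 3)^2*(r + 2)*(r - 2)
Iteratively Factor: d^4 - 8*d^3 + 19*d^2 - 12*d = (d - 1)*(d^3 - 7*d^2 + 12*d) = d*(d - 1)*(d^2 - 7*d + 12) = d*(d - 3)*(d - 1)*(d - 4)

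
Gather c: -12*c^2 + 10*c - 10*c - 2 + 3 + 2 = 3 - 12*c^2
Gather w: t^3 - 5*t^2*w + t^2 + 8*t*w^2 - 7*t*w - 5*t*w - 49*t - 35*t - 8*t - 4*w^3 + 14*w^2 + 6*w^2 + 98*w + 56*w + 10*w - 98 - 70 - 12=t^3 + t^2 - 92*t - 4*w^3 + w^2*(8*t + 20) + w*(-5*t^2 - 12*t + 164) - 180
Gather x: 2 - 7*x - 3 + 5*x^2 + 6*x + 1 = 5*x^2 - x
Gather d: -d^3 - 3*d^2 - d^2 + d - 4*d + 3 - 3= -d^3 - 4*d^2 - 3*d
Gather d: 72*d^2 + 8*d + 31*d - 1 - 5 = 72*d^2 + 39*d - 6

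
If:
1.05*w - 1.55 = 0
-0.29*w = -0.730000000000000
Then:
No Solution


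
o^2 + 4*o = o*(o + 4)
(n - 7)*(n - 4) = n^2 - 11*n + 28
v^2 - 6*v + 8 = (v - 4)*(v - 2)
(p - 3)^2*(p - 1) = p^3 - 7*p^2 + 15*p - 9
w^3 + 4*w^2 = w^2*(w + 4)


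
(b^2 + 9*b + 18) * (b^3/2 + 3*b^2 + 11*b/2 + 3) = b^5/2 + 15*b^4/2 + 83*b^3/2 + 213*b^2/2 + 126*b + 54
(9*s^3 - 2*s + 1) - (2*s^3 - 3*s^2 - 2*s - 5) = 7*s^3 + 3*s^2 + 6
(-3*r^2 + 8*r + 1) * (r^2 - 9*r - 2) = -3*r^4 + 35*r^3 - 65*r^2 - 25*r - 2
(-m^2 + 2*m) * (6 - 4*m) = 4*m^3 - 14*m^2 + 12*m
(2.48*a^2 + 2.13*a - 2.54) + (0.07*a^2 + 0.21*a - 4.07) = 2.55*a^2 + 2.34*a - 6.61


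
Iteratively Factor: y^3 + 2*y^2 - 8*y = (y - 2)*(y^2 + 4*y) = (y - 2)*(y + 4)*(y)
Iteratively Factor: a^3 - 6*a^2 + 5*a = (a)*(a^2 - 6*a + 5) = a*(a - 5)*(a - 1)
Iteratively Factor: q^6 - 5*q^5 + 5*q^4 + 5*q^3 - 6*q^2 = (q - 2)*(q^5 - 3*q^4 - q^3 + 3*q^2) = (q - 3)*(q - 2)*(q^4 - q^2) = (q - 3)*(q - 2)*(q - 1)*(q^3 + q^2) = (q - 3)*(q - 2)*(q - 1)*(q + 1)*(q^2) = q*(q - 3)*(q - 2)*(q - 1)*(q + 1)*(q)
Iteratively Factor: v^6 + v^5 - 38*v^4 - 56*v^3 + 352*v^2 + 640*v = (v + 2)*(v^5 - v^4 - 36*v^3 + 16*v^2 + 320*v) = v*(v + 2)*(v^4 - v^3 - 36*v^2 + 16*v + 320) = v*(v + 2)*(v + 4)*(v^3 - 5*v^2 - 16*v + 80) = v*(v - 4)*(v + 2)*(v + 4)*(v^2 - v - 20) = v*(v - 4)*(v + 2)*(v + 4)^2*(v - 5)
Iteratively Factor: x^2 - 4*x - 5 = (x + 1)*(x - 5)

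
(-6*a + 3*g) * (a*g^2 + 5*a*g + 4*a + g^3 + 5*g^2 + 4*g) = -6*a^2*g^2 - 30*a^2*g - 24*a^2 - 3*a*g^3 - 15*a*g^2 - 12*a*g + 3*g^4 + 15*g^3 + 12*g^2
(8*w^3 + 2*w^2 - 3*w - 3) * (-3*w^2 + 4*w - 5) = -24*w^5 + 26*w^4 - 23*w^3 - 13*w^2 + 3*w + 15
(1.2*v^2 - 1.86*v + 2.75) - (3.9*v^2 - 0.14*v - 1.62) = -2.7*v^2 - 1.72*v + 4.37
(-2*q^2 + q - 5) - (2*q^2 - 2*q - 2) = -4*q^2 + 3*q - 3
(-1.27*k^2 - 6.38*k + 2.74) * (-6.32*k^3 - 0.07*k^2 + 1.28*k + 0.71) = 8.0264*k^5 + 40.4105*k^4 - 18.4958*k^3 - 9.2599*k^2 - 1.0226*k + 1.9454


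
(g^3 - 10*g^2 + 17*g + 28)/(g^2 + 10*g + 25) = (g^3 - 10*g^2 + 17*g + 28)/(g^2 + 10*g + 25)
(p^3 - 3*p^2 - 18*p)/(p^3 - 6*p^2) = (p + 3)/p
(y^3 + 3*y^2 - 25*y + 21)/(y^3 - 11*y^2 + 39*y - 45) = (y^2 + 6*y - 7)/(y^2 - 8*y + 15)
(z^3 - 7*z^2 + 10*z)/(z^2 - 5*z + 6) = z*(z - 5)/(z - 3)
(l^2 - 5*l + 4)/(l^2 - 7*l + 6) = (l - 4)/(l - 6)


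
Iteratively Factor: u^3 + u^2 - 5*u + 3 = (u - 1)*(u^2 + 2*u - 3) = (u - 1)*(u + 3)*(u - 1)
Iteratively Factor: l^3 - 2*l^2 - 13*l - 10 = (l + 1)*(l^2 - 3*l - 10) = (l - 5)*(l + 1)*(l + 2)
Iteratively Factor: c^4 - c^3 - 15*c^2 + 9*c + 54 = (c - 3)*(c^3 + 2*c^2 - 9*c - 18) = (c - 3)*(c + 3)*(c^2 - c - 6) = (c - 3)^2*(c + 3)*(c + 2)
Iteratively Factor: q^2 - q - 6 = (q - 3)*(q + 2)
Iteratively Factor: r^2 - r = (r - 1)*(r)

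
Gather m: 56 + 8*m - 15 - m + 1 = 7*m + 42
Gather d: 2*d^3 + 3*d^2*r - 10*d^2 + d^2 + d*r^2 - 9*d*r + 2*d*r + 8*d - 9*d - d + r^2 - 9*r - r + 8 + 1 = 2*d^3 + d^2*(3*r - 9) + d*(r^2 - 7*r - 2) + r^2 - 10*r + 9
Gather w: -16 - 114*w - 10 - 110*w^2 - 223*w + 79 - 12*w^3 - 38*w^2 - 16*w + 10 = -12*w^3 - 148*w^2 - 353*w + 63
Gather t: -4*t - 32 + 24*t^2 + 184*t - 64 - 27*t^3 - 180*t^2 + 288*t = -27*t^3 - 156*t^2 + 468*t - 96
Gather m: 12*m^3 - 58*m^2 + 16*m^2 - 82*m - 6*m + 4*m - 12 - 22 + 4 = 12*m^3 - 42*m^2 - 84*m - 30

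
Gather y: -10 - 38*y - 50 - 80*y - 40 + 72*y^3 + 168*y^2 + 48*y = 72*y^3 + 168*y^2 - 70*y - 100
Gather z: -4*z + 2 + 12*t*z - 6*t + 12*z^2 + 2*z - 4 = -6*t + 12*z^2 + z*(12*t - 2) - 2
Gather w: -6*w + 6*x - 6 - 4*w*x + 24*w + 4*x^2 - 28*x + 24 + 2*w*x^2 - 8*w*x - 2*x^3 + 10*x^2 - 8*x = w*(2*x^2 - 12*x + 18) - 2*x^3 + 14*x^2 - 30*x + 18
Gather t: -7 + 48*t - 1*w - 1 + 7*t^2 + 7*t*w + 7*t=7*t^2 + t*(7*w + 55) - w - 8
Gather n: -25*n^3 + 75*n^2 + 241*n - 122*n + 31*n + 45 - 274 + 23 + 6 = -25*n^3 + 75*n^2 + 150*n - 200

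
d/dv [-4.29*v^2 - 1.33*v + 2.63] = -8.58*v - 1.33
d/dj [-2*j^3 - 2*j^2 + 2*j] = -6*j^2 - 4*j + 2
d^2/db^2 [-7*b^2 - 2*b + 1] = -14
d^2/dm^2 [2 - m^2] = -2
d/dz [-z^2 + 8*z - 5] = 8 - 2*z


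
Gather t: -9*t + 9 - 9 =-9*t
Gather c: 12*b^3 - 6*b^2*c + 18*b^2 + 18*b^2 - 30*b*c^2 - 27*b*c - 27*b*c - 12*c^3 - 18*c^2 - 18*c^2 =12*b^3 + 36*b^2 - 12*c^3 + c^2*(-30*b - 36) + c*(-6*b^2 - 54*b)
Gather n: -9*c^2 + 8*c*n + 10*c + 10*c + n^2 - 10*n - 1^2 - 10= -9*c^2 + 20*c + n^2 + n*(8*c - 10) - 11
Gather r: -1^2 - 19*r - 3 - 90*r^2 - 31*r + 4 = -90*r^2 - 50*r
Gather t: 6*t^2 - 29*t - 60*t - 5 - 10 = 6*t^2 - 89*t - 15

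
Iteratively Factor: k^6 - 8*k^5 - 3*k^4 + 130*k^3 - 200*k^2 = (k)*(k^5 - 8*k^4 - 3*k^3 + 130*k^2 - 200*k) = k*(k - 2)*(k^4 - 6*k^3 - 15*k^2 + 100*k) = k*(k - 5)*(k - 2)*(k^3 - k^2 - 20*k) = k^2*(k - 5)*(k - 2)*(k^2 - k - 20) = k^2*(k - 5)*(k - 2)*(k + 4)*(k - 5)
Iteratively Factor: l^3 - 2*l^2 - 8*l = (l + 2)*(l^2 - 4*l) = (l - 4)*(l + 2)*(l)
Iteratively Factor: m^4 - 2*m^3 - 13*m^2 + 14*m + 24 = (m - 2)*(m^3 - 13*m - 12) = (m - 2)*(m + 3)*(m^2 - 3*m - 4) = (m - 2)*(m + 1)*(m + 3)*(m - 4)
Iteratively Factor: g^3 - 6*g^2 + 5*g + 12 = (g + 1)*(g^2 - 7*g + 12) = (g - 4)*(g + 1)*(g - 3)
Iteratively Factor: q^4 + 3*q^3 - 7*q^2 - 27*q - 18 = (q + 2)*(q^3 + q^2 - 9*q - 9) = (q + 1)*(q + 2)*(q^2 - 9) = (q - 3)*(q + 1)*(q + 2)*(q + 3)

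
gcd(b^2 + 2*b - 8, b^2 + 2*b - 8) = b^2 + 2*b - 8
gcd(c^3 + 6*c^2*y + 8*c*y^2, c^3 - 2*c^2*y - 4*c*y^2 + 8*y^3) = c + 2*y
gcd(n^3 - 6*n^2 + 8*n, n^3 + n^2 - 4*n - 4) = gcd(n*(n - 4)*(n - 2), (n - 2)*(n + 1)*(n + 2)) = n - 2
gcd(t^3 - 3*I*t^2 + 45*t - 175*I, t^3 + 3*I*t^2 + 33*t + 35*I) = t^2 + 2*I*t + 35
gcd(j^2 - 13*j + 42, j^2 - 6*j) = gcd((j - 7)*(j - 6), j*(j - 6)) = j - 6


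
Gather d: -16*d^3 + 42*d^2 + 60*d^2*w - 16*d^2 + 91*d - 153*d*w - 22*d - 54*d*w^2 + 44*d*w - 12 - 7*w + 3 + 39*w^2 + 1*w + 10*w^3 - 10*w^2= -16*d^3 + d^2*(60*w + 26) + d*(-54*w^2 - 109*w + 69) + 10*w^3 + 29*w^2 - 6*w - 9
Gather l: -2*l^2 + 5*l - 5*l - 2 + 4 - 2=-2*l^2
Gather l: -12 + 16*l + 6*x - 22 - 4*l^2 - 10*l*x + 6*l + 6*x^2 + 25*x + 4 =-4*l^2 + l*(22 - 10*x) + 6*x^2 + 31*x - 30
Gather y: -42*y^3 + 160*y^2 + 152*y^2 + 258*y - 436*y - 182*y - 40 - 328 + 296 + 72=-42*y^3 + 312*y^2 - 360*y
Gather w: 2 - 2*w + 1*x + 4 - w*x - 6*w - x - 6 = w*(-x - 8)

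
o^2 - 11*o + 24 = (o - 8)*(o - 3)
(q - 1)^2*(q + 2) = q^3 - 3*q + 2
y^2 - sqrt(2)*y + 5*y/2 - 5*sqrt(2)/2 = (y + 5/2)*(y - sqrt(2))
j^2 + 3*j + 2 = (j + 1)*(j + 2)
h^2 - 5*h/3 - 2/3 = (h - 2)*(h + 1/3)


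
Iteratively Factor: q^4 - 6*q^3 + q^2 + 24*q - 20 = (q + 2)*(q^3 - 8*q^2 + 17*q - 10) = (q - 1)*(q + 2)*(q^2 - 7*q + 10) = (q - 5)*(q - 1)*(q + 2)*(q - 2)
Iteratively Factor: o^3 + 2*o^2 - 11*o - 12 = (o + 1)*(o^2 + o - 12) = (o + 1)*(o + 4)*(o - 3)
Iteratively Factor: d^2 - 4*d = (d - 4)*(d)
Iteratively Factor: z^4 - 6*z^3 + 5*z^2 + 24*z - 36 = (z + 2)*(z^3 - 8*z^2 + 21*z - 18) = (z - 2)*(z + 2)*(z^2 - 6*z + 9) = (z - 3)*(z - 2)*(z + 2)*(z - 3)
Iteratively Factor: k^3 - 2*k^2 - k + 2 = (k + 1)*(k^2 - 3*k + 2) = (k - 1)*(k + 1)*(k - 2)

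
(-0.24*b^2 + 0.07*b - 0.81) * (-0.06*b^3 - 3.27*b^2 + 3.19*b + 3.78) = 0.0144*b^5 + 0.7806*b^4 - 0.9459*b^3 + 1.9648*b^2 - 2.3193*b - 3.0618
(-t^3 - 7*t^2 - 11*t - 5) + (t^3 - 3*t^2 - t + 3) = -10*t^2 - 12*t - 2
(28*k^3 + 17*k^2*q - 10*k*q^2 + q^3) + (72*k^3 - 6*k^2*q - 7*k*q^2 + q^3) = 100*k^3 + 11*k^2*q - 17*k*q^2 + 2*q^3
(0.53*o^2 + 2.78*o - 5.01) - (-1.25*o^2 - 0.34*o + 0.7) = 1.78*o^2 + 3.12*o - 5.71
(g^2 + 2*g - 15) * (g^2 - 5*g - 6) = g^4 - 3*g^3 - 31*g^2 + 63*g + 90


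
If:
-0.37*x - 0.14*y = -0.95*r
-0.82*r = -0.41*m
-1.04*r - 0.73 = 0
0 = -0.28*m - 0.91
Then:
No Solution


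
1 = 1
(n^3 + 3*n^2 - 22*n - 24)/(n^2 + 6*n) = n - 3 - 4/n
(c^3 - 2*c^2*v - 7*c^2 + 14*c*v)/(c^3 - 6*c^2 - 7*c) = (c - 2*v)/(c + 1)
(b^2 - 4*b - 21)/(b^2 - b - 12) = (b - 7)/(b - 4)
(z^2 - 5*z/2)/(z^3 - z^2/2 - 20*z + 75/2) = z/(z^2 + 2*z - 15)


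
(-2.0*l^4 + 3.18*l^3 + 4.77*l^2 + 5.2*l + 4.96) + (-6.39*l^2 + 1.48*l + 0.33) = -2.0*l^4 + 3.18*l^3 - 1.62*l^2 + 6.68*l + 5.29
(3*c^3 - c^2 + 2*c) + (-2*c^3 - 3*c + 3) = c^3 - c^2 - c + 3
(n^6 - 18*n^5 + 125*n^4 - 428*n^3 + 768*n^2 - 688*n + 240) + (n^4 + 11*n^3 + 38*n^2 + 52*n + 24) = n^6 - 18*n^5 + 126*n^4 - 417*n^3 + 806*n^2 - 636*n + 264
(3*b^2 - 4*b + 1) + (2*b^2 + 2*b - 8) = 5*b^2 - 2*b - 7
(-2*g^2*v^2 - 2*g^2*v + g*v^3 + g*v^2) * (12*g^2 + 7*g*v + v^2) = -24*g^4*v^2 - 24*g^4*v - 2*g^3*v^3 - 2*g^3*v^2 + 5*g^2*v^4 + 5*g^2*v^3 + g*v^5 + g*v^4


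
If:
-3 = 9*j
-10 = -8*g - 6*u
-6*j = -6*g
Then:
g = -1/3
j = -1/3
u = 19/9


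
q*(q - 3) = q^2 - 3*q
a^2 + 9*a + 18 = (a + 3)*(a + 6)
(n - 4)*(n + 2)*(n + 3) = n^3 + n^2 - 14*n - 24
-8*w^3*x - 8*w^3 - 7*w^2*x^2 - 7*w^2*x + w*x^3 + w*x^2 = (-8*w + x)*(w + x)*(w*x + w)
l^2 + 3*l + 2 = (l + 1)*(l + 2)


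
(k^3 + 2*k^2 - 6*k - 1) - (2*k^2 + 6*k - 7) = k^3 - 12*k + 6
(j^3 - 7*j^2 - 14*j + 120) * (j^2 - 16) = j^5 - 7*j^4 - 30*j^3 + 232*j^2 + 224*j - 1920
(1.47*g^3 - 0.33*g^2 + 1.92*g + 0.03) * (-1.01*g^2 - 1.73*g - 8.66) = -1.4847*g^5 - 2.2098*g^4 - 14.0985*g^3 - 0.4941*g^2 - 16.6791*g - 0.2598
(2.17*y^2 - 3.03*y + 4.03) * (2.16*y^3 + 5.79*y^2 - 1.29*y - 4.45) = 4.6872*y^5 + 6.0195*y^4 - 11.6382*y^3 + 17.5859*y^2 + 8.2848*y - 17.9335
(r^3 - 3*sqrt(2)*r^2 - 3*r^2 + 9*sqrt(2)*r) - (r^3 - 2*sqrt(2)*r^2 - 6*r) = -3*r^2 - sqrt(2)*r^2 + 6*r + 9*sqrt(2)*r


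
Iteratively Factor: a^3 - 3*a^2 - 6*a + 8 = (a - 4)*(a^2 + a - 2) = (a - 4)*(a - 1)*(a + 2)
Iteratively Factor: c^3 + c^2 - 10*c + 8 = (c + 4)*(c^2 - 3*c + 2) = (c - 1)*(c + 4)*(c - 2)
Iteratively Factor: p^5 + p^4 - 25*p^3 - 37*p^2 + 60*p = (p + 3)*(p^4 - 2*p^3 - 19*p^2 + 20*p) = p*(p + 3)*(p^3 - 2*p^2 - 19*p + 20) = p*(p - 5)*(p + 3)*(p^2 + 3*p - 4) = p*(p - 5)*(p - 1)*(p + 3)*(p + 4)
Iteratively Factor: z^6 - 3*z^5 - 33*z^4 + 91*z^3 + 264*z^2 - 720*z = (z - 5)*(z^5 + 2*z^4 - 23*z^3 - 24*z^2 + 144*z) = z*(z - 5)*(z^4 + 2*z^3 - 23*z^2 - 24*z + 144) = z*(z - 5)*(z + 4)*(z^3 - 2*z^2 - 15*z + 36) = z*(z - 5)*(z - 3)*(z + 4)*(z^2 + z - 12) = z*(z - 5)*(z - 3)*(z + 4)^2*(z - 3)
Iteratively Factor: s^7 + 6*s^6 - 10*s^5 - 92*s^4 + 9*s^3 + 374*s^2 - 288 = (s - 2)*(s^6 + 8*s^5 + 6*s^4 - 80*s^3 - 151*s^2 + 72*s + 144) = (s - 2)*(s - 1)*(s^5 + 9*s^4 + 15*s^3 - 65*s^2 - 216*s - 144) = (s - 2)*(s - 1)*(s + 1)*(s^4 + 8*s^3 + 7*s^2 - 72*s - 144) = (s - 3)*(s - 2)*(s - 1)*(s + 1)*(s^3 + 11*s^2 + 40*s + 48) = (s - 3)*(s - 2)*(s - 1)*(s + 1)*(s + 3)*(s^2 + 8*s + 16) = (s - 3)*(s - 2)*(s - 1)*(s + 1)*(s + 3)*(s + 4)*(s + 4)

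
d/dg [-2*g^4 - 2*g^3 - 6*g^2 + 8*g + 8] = -8*g^3 - 6*g^2 - 12*g + 8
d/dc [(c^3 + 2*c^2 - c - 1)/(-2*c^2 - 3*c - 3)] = c*(-2*c^3 - 6*c^2 - 17*c - 16)/(4*c^4 + 12*c^3 + 21*c^2 + 18*c + 9)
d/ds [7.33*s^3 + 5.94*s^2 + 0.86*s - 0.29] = 21.99*s^2 + 11.88*s + 0.86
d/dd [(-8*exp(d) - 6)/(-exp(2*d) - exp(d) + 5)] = 2*(-(2*exp(d) + 1)*(4*exp(d) + 3) + 4*exp(2*d) + 4*exp(d) - 20)*exp(d)/(exp(2*d) + exp(d) - 5)^2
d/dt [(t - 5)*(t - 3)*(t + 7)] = 3*t^2 - 2*t - 41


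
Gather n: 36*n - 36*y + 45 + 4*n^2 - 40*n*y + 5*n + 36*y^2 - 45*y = 4*n^2 + n*(41 - 40*y) + 36*y^2 - 81*y + 45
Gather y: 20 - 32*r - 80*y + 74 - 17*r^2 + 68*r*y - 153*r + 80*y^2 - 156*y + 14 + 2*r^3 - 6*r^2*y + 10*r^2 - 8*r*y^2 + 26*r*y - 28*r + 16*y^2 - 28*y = 2*r^3 - 7*r^2 - 213*r + y^2*(96 - 8*r) + y*(-6*r^2 + 94*r - 264) + 108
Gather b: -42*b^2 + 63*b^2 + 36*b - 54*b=21*b^2 - 18*b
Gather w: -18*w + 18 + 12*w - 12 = 6 - 6*w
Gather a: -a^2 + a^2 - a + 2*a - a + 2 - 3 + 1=0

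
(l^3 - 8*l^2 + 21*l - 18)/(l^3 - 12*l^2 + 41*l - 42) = (l - 3)/(l - 7)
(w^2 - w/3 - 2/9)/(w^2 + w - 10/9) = (3*w + 1)/(3*w + 5)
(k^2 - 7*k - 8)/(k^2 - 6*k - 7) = (k - 8)/(k - 7)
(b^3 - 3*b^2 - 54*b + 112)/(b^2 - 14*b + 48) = (b^2 + 5*b - 14)/(b - 6)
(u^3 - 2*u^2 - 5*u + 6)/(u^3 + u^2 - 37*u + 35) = (u^2 - u - 6)/(u^2 + 2*u - 35)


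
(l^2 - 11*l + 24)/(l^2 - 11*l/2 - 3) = 2*(-l^2 + 11*l - 24)/(-2*l^2 + 11*l + 6)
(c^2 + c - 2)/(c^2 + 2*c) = (c - 1)/c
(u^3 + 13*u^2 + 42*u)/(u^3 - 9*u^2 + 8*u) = (u^2 + 13*u + 42)/(u^2 - 9*u + 8)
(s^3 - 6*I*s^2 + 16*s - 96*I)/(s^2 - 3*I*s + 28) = (s^2 - 10*I*s - 24)/(s - 7*I)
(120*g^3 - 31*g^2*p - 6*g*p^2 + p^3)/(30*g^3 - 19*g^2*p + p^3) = (-8*g + p)/(-2*g + p)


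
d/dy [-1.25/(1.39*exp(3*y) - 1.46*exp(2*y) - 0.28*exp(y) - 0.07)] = (5.2125*exp(2*y) - 3.65*exp(y) - 0.35)*exp(y)/(-1.39*exp(3*y) + 1.46*exp(2*y) + 0.28*exp(y) + 0.07)^2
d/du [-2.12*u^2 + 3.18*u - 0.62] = 3.18 - 4.24*u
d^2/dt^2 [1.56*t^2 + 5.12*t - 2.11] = 3.12000000000000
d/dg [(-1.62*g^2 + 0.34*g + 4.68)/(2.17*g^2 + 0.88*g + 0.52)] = (-2.1634*g^2 - 21.996*g - 3.9416)/(4.7089*g^4 + 3.8192*g^3 + 3.0312*g^2 + 0.9152*g + 0.2704)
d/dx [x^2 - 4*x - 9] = 2*x - 4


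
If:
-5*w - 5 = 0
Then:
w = -1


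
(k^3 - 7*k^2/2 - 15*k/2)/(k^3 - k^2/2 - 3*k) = (k - 5)/(k - 2)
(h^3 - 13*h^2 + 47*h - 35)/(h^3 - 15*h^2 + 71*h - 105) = (h - 1)/(h - 3)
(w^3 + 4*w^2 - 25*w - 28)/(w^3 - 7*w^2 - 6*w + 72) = (w^2 + 8*w + 7)/(w^2 - 3*w - 18)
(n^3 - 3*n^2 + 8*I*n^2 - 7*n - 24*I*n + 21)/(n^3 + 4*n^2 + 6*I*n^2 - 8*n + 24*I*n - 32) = (n^3 + n^2*(-3 + 8*I) + n*(-7 - 24*I) + 21)/(n^3 + n^2*(4 + 6*I) + n*(-8 + 24*I) - 32)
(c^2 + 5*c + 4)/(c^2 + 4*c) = (c + 1)/c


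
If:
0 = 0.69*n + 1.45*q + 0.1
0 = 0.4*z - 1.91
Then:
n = -2.10144927536232*q - 0.144927536231884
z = 4.78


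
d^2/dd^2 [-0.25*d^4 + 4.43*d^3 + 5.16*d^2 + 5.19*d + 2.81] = -3.0*d^2 + 26.58*d + 10.32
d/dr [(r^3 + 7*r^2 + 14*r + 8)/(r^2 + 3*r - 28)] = (r^4 + 6*r^3 - 77*r^2 - 408*r - 416)/(r^4 + 6*r^3 - 47*r^2 - 168*r + 784)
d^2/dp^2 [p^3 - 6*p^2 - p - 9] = 6*p - 12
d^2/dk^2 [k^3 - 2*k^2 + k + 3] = 6*k - 4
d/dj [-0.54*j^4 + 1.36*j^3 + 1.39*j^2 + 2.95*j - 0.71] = -2.16*j^3 + 4.08*j^2 + 2.78*j + 2.95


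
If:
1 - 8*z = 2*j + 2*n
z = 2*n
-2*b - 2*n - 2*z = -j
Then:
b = 1/4 - 15*z/4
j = 1/2 - 9*z/2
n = z/2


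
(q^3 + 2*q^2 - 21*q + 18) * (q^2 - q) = q^5 + q^4 - 23*q^3 + 39*q^2 - 18*q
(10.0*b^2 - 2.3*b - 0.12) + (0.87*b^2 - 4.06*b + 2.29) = 10.87*b^2 - 6.36*b + 2.17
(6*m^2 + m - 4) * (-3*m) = -18*m^3 - 3*m^2 + 12*m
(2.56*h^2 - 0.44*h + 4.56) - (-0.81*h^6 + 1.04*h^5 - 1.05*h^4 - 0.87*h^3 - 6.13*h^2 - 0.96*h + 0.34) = 0.81*h^6 - 1.04*h^5 + 1.05*h^4 + 0.87*h^3 + 8.69*h^2 + 0.52*h + 4.22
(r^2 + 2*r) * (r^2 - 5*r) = r^4 - 3*r^3 - 10*r^2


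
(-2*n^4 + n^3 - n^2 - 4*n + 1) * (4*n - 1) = -8*n^5 + 6*n^4 - 5*n^3 - 15*n^2 + 8*n - 1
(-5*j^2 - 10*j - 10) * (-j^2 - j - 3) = 5*j^4 + 15*j^3 + 35*j^2 + 40*j + 30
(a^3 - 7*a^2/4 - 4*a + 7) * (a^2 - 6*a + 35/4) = a^5 - 31*a^4/4 + 61*a^3/4 + 251*a^2/16 - 77*a + 245/4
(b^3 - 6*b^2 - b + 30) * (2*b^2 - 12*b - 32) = 2*b^5 - 24*b^4 + 38*b^3 + 264*b^2 - 328*b - 960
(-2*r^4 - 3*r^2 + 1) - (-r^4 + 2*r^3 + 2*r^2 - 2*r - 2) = -r^4 - 2*r^3 - 5*r^2 + 2*r + 3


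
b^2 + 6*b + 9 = (b + 3)^2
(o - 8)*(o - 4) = o^2 - 12*o + 32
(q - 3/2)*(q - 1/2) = q^2 - 2*q + 3/4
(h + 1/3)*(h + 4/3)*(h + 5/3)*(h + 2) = h^4 + 16*h^3/3 + 89*h^2/9 + 194*h/27 + 40/27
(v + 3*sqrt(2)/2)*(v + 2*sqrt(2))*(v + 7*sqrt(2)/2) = v^3 + 7*sqrt(2)*v^2 + 61*v/2 + 21*sqrt(2)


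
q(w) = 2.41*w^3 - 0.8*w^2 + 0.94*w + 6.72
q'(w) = 7.23*w^2 - 1.6*w + 0.94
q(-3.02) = -69.80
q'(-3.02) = 71.71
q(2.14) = 28.69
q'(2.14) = 30.63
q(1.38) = 12.83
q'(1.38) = 12.50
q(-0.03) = 6.69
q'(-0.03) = 0.99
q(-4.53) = -237.99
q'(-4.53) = 156.55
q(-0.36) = 6.17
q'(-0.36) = 2.45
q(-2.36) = -31.63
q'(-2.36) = 44.98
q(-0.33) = 6.24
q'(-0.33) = 2.26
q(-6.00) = -548.28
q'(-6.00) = 270.82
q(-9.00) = -1823.43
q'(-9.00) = 600.97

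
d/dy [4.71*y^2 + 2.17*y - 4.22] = 9.42*y + 2.17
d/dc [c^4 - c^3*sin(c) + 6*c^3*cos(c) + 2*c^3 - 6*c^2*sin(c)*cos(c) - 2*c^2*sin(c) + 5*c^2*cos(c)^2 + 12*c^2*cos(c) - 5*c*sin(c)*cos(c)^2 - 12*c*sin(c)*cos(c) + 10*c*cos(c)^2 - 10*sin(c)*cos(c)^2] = -6*c^3*sin(c) - c^3*cos(c) + 4*c^3 - 15*c^2*sin(c) - 5*c^2*sin(2*c) + 16*c^2*cos(c) - 6*c^2*cos(2*c) + 6*c^2 - 4*c*sin(c) - 16*c*sin(2*c) + 91*c*cos(c)/4 - 7*c*cos(2*c) - 15*c*cos(3*c)/4 + 5*c - 5*sin(c)/4 - 6*sin(2*c) - 5*sin(3*c)/4 - 5*cos(c)/2 + 5*cos(2*c) - 15*cos(3*c)/2 + 5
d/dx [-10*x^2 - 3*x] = -20*x - 3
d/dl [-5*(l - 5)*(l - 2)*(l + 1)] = -15*l^2 + 60*l - 15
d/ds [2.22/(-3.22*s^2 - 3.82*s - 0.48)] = (14.2968*s + 8.4804)/(3.22*s^2 + 3.82*s + 0.48)^2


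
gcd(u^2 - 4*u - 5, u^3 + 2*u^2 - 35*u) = u - 5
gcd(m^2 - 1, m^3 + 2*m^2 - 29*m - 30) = m + 1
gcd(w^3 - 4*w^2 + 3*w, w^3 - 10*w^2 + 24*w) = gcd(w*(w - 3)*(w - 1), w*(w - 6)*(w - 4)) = w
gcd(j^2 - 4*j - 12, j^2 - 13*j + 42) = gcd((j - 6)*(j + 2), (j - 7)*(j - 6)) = j - 6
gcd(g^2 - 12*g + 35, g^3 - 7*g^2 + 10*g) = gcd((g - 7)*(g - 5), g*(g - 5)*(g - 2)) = g - 5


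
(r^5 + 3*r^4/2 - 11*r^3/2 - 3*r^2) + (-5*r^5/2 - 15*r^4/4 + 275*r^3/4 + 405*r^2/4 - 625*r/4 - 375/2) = -3*r^5/2 - 9*r^4/4 + 253*r^3/4 + 393*r^2/4 - 625*r/4 - 375/2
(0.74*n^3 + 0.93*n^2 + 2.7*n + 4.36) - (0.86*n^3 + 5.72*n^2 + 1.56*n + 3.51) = -0.12*n^3 - 4.79*n^2 + 1.14*n + 0.850000000000001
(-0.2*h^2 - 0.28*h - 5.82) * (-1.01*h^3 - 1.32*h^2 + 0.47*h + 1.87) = 0.202*h^5 + 0.5468*h^4 + 6.1538*h^3 + 7.1768*h^2 - 3.259*h - 10.8834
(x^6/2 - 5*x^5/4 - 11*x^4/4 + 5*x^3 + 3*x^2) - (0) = x^6/2 - 5*x^5/4 - 11*x^4/4 + 5*x^3 + 3*x^2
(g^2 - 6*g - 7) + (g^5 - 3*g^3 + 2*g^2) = g^5 - 3*g^3 + 3*g^2 - 6*g - 7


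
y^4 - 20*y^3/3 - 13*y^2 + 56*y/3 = y*(y - 8)*(y - 1)*(y + 7/3)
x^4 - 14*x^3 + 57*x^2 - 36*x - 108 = (x - 6)^2*(x - 3)*(x + 1)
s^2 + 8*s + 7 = (s + 1)*(s + 7)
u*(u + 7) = u^2 + 7*u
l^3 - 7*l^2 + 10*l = l*(l - 5)*(l - 2)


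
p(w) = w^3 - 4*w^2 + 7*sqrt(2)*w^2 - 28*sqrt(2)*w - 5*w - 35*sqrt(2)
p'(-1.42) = -55.30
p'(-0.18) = -46.62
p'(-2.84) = -53.91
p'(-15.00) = 453.42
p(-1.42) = 22.86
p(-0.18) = -41.28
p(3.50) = -90.45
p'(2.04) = -8.04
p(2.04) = -107.44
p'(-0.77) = -51.90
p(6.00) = 111.30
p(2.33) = -108.73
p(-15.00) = -1428.14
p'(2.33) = -0.82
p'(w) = 3*w^2 - 8*w + 14*sqrt(2)*w - 28*sqrt(2) - 5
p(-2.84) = 101.84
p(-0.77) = -12.12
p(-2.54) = 85.46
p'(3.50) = 33.45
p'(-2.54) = -55.21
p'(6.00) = 134.20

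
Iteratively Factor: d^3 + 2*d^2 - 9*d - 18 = (d + 2)*(d^2 - 9) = (d - 3)*(d + 2)*(d + 3)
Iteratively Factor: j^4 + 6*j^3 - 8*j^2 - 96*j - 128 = (j + 4)*(j^3 + 2*j^2 - 16*j - 32) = (j - 4)*(j + 4)*(j^2 + 6*j + 8) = (j - 4)*(j + 4)^2*(j + 2)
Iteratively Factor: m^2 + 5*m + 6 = (m + 2)*(m + 3)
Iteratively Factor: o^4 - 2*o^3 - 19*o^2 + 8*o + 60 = (o + 3)*(o^3 - 5*o^2 - 4*o + 20) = (o - 5)*(o + 3)*(o^2 - 4) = (o - 5)*(o - 2)*(o + 3)*(o + 2)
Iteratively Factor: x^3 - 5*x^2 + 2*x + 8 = (x - 2)*(x^2 - 3*x - 4) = (x - 4)*(x - 2)*(x + 1)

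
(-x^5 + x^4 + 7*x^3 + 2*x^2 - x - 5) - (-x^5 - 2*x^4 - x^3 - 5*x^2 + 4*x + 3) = 3*x^4 + 8*x^3 + 7*x^2 - 5*x - 8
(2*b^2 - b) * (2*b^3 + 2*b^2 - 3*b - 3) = 4*b^5 + 2*b^4 - 8*b^3 - 3*b^2 + 3*b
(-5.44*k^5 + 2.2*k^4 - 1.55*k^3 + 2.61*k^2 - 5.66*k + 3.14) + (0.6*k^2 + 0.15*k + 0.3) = -5.44*k^5 + 2.2*k^4 - 1.55*k^3 + 3.21*k^2 - 5.51*k + 3.44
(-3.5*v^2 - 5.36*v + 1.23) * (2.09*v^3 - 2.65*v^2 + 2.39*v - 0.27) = -7.315*v^5 - 1.9274*v^4 + 8.4097*v^3 - 15.1249*v^2 + 4.3869*v - 0.3321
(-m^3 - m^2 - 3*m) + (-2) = -m^3 - m^2 - 3*m - 2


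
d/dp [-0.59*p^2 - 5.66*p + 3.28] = -1.18*p - 5.66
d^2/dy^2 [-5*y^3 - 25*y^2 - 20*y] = -30*y - 50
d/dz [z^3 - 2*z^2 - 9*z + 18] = 3*z^2 - 4*z - 9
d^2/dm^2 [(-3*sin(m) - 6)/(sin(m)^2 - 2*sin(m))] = 3*(sin(m)^2 + 10*sin(m) - 14 - 4/sin(m) + 24/sin(m)^2 - 16/sin(m)^3)/(sin(m) - 2)^3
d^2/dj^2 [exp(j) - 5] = exp(j)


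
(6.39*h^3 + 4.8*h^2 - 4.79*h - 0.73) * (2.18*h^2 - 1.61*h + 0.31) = 13.9302*h^5 + 0.1761*h^4 - 16.1893*h^3 + 7.6085*h^2 - 0.3096*h - 0.2263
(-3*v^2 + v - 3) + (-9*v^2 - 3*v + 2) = -12*v^2 - 2*v - 1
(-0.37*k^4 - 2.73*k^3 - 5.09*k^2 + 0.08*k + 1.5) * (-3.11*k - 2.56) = 1.1507*k^5 + 9.4375*k^4 + 22.8187*k^3 + 12.7816*k^2 - 4.8698*k - 3.84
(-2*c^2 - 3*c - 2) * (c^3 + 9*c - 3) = -2*c^5 - 3*c^4 - 20*c^3 - 21*c^2 - 9*c + 6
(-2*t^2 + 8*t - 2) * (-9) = 18*t^2 - 72*t + 18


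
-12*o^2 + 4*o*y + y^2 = (-2*o + y)*(6*o + y)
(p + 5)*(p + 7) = p^2 + 12*p + 35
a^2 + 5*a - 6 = (a - 1)*(a + 6)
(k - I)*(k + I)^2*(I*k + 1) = I*k^4 + 2*I*k^2 + I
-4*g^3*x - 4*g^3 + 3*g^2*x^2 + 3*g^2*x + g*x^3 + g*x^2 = (-g + x)*(4*g + x)*(g*x + g)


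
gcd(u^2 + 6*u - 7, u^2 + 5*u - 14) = u + 7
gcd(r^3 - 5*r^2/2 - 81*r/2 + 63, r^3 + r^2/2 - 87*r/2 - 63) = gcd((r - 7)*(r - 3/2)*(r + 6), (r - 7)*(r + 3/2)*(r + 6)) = r^2 - r - 42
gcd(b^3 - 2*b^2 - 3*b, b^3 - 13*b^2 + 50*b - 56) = 1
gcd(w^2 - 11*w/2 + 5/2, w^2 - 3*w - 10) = w - 5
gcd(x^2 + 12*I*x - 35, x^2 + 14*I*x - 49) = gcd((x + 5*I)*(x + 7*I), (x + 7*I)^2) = x + 7*I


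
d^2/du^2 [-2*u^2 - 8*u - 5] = -4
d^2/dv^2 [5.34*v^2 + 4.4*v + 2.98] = 10.6800000000000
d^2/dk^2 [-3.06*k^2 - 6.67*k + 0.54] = -6.12000000000000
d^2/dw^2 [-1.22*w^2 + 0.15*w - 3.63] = -2.44000000000000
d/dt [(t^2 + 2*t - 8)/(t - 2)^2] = -6/(t^2 - 4*t + 4)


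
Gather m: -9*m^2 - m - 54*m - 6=-9*m^2 - 55*m - 6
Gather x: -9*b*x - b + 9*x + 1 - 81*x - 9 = -b + x*(-9*b - 72) - 8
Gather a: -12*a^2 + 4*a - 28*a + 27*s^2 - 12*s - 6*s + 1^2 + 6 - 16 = -12*a^2 - 24*a + 27*s^2 - 18*s - 9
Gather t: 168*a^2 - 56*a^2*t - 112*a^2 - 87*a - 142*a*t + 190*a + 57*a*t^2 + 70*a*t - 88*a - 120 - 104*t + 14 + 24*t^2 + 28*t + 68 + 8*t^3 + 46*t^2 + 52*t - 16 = 56*a^2 + 15*a + 8*t^3 + t^2*(57*a + 70) + t*(-56*a^2 - 72*a - 24) - 54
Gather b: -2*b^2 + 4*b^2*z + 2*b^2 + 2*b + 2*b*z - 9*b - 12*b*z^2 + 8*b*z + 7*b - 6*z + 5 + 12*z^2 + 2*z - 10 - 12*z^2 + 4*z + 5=4*b^2*z + b*(-12*z^2 + 10*z)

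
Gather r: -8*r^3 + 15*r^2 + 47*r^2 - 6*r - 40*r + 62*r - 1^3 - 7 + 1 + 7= -8*r^3 + 62*r^2 + 16*r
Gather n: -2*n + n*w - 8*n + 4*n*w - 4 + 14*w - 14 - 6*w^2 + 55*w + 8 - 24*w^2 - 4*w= n*(5*w - 10) - 30*w^2 + 65*w - 10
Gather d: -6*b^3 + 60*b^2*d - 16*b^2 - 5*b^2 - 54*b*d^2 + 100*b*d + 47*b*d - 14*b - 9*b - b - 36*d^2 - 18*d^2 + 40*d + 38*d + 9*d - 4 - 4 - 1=-6*b^3 - 21*b^2 - 24*b + d^2*(-54*b - 54) + d*(60*b^2 + 147*b + 87) - 9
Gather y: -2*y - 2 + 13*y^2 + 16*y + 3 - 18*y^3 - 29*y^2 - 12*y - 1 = -18*y^3 - 16*y^2 + 2*y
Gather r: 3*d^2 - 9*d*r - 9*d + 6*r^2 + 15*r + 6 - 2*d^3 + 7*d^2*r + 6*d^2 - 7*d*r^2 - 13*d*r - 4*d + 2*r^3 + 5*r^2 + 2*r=-2*d^3 + 9*d^2 - 13*d + 2*r^3 + r^2*(11 - 7*d) + r*(7*d^2 - 22*d + 17) + 6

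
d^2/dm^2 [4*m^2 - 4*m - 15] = 8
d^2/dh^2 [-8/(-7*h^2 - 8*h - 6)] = 16*(-49*h^2 - 56*h + 4*(7*h + 4)^2 - 42)/(7*h^2 + 8*h + 6)^3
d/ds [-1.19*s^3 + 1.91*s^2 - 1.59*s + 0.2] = -3.57*s^2 + 3.82*s - 1.59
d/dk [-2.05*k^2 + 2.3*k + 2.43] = 2.3 - 4.1*k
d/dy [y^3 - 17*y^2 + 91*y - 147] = 3*y^2 - 34*y + 91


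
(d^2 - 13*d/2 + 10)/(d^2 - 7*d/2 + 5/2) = (d - 4)/(d - 1)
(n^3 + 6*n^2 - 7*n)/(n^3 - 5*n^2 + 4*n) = (n + 7)/(n - 4)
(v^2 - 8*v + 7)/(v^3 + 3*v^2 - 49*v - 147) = (v - 1)/(v^2 + 10*v + 21)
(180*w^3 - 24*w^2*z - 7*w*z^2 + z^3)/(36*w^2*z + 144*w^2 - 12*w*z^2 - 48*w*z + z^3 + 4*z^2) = (5*w + z)/(z + 4)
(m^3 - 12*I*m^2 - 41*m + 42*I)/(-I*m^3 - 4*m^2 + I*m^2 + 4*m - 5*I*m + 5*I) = (I*m^3 + 12*m^2 - 41*I*m - 42)/(m^3 - m^2*(1 + 4*I) + m*(5 + 4*I) - 5)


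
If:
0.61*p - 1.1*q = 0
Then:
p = 1.80327868852459*q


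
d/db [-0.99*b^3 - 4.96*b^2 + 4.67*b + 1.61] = -2.97*b^2 - 9.92*b + 4.67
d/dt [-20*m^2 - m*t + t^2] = -m + 2*t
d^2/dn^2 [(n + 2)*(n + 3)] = 2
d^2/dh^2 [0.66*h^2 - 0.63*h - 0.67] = 1.32000000000000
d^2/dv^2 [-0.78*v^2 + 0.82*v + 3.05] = -1.56000000000000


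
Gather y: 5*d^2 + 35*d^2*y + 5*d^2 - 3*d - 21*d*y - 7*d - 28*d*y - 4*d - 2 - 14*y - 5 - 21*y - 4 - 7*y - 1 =10*d^2 - 14*d + y*(35*d^2 - 49*d - 42) - 12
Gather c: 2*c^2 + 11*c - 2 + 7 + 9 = 2*c^2 + 11*c + 14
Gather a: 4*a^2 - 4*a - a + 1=4*a^2 - 5*a + 1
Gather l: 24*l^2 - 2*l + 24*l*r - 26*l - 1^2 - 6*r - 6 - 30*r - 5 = 24*l^2 + l*(24*r - 28) - 36*r - 12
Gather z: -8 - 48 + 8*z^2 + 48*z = 8*z^2 + 48*z - 56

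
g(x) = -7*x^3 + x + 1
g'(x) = 1 - 21*x^2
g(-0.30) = 0.89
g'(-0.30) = -0.89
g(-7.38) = 2807.25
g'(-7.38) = -1142.75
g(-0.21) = 0.85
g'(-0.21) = 0.07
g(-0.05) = 0.95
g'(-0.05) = 0.95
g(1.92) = -46.63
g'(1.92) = -76.41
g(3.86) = -397.73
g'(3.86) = -311.89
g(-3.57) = 315.93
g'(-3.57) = -266.64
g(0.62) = -0.05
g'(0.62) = -7.07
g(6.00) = -1505.00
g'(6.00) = -755.00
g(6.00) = -1505.00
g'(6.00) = -755.00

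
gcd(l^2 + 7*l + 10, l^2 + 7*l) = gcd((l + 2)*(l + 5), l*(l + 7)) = 1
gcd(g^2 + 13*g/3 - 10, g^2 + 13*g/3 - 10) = g^2 + 13*g/3 - 10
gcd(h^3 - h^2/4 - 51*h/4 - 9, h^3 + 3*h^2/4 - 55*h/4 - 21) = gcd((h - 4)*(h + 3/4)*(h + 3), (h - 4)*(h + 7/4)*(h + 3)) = h^2 - h - 12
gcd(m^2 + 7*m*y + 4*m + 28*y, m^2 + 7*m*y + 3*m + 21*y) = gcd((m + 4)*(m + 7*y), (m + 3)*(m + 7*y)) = m + 7*y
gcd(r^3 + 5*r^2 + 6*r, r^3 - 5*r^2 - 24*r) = r^2 + 3*r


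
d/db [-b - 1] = -1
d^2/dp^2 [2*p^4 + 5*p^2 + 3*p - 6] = 24*p^2 + 10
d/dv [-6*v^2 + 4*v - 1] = 4 - 12*v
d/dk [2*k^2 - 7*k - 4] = 4*k - 7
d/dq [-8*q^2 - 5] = -16*q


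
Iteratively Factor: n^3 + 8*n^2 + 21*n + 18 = (n + 3)*(n^2 + 5*n + 6) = (n + 2)*(n + 3)*(n + 3)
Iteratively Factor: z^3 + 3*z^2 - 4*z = (z)*(z^2 + 3*z - 4) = z*(z + 4)*(z - 1)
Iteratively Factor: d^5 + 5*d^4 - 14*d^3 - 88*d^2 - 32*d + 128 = (d + 2)*(d^4 + 3*d^3 - 20*d^2 - 48*d + 64) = (d - 1)*(d + 2)*(d^3 + 4*d^2 - 16*d - 64) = (d - 4)*(d - 1)*(d + 2)*(d^2 + 8*d + 16) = (d - 4)*(d - 1)*(d + 2)*(d + 4)*(d + 4)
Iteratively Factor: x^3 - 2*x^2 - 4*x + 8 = (x - 2)*(x^2 - 4) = (x - 2)^2*(x + 2)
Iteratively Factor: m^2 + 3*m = (m)*(m + 3)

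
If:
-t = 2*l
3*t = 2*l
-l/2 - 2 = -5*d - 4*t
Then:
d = 2/5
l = 0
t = 0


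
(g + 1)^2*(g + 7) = g^3 + 9*g^2 + 15*g + 7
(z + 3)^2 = z^2 + 6*z + 9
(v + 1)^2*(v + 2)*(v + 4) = v^4 + 8*v^3 + 21*v^2 + 22*v + 8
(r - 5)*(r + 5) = r^2 - 25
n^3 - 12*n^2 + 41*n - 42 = (n - 7)*(n - 3)*(n - 2)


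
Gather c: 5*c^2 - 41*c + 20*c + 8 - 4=5*c^2 - 21*c + 4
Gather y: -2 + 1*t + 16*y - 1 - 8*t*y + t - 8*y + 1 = 2*t + y*(8 - 8*t) - 2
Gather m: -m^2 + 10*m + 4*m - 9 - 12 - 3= -m^2 + 14*m - 24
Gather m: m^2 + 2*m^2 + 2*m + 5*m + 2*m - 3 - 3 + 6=3*m^2 + 9*m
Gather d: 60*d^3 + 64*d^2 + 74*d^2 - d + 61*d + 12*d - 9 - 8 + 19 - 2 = 60*d^3 + 138*d^2 + 72*d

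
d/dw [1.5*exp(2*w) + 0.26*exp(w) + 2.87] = (3.0*exp(w) + 0.26)*exp(w)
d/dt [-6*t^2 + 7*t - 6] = 7 - 12*t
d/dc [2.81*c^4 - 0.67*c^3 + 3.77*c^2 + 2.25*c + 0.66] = 11.24*c^3 - 2.01*c^2 + 7.54*c + 2.25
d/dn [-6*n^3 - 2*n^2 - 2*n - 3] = -18*n^2 - 4*n - 2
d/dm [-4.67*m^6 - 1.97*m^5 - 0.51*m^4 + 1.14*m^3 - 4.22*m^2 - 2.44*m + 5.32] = -28.02*m^5 - 9.85*m^4 - 2.04*m^3 + 3.42*m^2 - 8.44*m - 2.44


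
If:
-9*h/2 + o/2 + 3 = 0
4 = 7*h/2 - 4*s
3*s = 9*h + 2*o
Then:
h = 24/65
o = -174/65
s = -44/65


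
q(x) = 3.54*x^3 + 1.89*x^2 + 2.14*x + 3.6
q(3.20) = 145.80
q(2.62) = 85.85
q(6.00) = 849.12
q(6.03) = 861.39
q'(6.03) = 411.09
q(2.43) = 70.76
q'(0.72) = 10.37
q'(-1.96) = 35.53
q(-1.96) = -19.99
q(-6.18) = -772.98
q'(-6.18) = 384.38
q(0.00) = 3.60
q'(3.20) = 122.98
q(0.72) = 7.44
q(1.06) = 12.21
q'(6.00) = 407.14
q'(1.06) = 18.08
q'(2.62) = 84.94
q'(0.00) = 2.14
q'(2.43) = 74.04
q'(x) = 10.62*x^2 + 3.78*x + 2.14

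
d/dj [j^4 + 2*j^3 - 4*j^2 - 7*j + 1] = 4*j^3 + 6*j^2 - 8*j - 7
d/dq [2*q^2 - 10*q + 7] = 4*q - 10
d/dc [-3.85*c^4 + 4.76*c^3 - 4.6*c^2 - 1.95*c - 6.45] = -15.4*c^3 + 14.28*c^2 - 9.2*c - 1.95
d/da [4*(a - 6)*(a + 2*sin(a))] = 4*a + 4*(a - 6)*(2*cos(a) + 1) + 8*sin(a)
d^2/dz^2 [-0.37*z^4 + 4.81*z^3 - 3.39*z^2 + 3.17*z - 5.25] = -4.44*z^2 + 28.86*z - 6.78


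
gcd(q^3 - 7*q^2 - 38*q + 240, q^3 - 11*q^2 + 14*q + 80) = q^2 - 13*q + 40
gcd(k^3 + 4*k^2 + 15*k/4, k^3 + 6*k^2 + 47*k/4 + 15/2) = k^2 + 4*k + 15/4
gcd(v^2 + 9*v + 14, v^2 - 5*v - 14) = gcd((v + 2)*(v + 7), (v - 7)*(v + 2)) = v + 2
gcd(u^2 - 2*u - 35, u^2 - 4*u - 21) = u - 7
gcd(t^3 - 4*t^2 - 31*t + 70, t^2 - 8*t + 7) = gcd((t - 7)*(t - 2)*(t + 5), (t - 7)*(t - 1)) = t - 7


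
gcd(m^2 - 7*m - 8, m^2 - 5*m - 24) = m - 8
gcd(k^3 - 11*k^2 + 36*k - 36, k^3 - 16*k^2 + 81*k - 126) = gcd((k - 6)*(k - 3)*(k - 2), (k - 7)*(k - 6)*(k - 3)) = k^2 - 9*k + 18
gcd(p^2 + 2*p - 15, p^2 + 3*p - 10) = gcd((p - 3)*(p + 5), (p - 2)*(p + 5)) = p + 5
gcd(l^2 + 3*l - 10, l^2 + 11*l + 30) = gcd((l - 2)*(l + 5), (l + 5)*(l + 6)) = l + 5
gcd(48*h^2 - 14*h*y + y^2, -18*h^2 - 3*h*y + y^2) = -6*h + y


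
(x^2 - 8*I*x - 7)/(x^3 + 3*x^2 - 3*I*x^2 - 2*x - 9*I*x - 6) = (x - 7*I)/(x^2 + x*(3 - 2*I) - 6*I)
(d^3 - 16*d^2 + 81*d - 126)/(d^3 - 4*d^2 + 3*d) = (d^2 - 13*d + 42)/(d*(d - 1))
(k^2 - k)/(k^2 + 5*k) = (k - 1)/(k + 5)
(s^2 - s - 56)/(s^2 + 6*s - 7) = (s - 8)/(s - 1)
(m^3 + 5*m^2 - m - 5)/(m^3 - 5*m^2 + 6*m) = (m^3 + 5*m^2 - m - 5)/(m*(m^2 - 5*m + 6))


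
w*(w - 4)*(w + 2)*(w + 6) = w^4 + 4*w^3 - 20*w^2 - 48*w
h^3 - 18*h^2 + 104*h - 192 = (h - 8)*(h - 6)*(h - 4)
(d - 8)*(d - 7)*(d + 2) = d^3 - 13*d^2 + 26*d + 112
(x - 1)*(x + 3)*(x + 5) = x^3 + 7*x^2 + 7*x - 15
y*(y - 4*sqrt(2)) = y^2 - 4*sqrt(2)*y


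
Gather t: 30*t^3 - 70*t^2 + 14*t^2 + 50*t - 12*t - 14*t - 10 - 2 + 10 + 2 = 30*t^3 - 56*t^2 + 24*t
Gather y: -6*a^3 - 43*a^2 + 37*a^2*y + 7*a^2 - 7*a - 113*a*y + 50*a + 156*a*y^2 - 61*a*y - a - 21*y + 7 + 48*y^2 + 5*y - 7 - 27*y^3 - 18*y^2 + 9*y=-6*a^3 - 36*a^2 + 42*a - 27*y^3 + y^2*(156*a + 30) + y*(37*a^2 - 174*a - 7)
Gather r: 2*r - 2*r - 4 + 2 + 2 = 0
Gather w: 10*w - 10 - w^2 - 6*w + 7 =-w^2 + 4*w - 3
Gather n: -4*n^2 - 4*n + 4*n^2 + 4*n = 0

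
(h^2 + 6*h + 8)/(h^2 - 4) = (h + 4)/(h - 2)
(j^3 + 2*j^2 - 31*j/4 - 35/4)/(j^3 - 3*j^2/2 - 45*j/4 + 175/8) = 2*(j + 1)/(2*j - 5)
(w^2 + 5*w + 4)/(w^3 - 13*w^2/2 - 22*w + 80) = 2*(w + 1)/(2*w^2 - 21*w + 40)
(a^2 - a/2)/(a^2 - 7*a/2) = (2*a - 1)/(2*a - 7)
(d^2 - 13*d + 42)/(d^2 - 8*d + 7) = (d - 6)/(d - 1)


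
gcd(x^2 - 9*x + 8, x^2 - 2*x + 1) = x - 1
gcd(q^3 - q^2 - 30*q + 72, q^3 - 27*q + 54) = q^2 + 3*q - 18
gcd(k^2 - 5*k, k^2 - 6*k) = k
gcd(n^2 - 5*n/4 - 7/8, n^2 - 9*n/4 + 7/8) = n - 7/4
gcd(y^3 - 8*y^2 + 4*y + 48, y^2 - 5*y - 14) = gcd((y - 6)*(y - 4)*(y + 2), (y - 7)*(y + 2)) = y + 2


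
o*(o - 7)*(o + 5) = o^3 - 2*o^2 - 35*o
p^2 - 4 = (p - 2)*(p + 2)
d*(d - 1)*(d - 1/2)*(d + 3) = d^4 + 3*d^3/2 - 4*d^2 + 3*d/2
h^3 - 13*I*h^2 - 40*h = h*(h - 8*I)*(h - 5*I)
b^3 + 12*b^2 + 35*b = b*(b + 5)*(b + 7)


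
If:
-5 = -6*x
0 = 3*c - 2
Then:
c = 2/3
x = 5/6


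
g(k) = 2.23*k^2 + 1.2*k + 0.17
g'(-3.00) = -12.18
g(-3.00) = 16.64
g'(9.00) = 41.34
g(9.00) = 191.60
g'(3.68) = 17.61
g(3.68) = 34.79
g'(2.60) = 12.80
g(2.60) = 18.36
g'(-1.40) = -5.04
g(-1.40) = 2.86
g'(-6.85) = -29.35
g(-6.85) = 96.59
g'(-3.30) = -13.52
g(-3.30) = 20.49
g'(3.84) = 18.33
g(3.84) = 37.66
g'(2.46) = 12.17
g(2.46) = 16.62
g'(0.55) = 3.65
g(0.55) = 1.50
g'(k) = 4.46*k + 1.2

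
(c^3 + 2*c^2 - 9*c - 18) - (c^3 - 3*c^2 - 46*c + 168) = 5*c^2 + 37*c - 186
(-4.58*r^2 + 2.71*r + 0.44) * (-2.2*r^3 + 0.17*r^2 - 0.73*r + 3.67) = 10.076*r^5 - 6.7406*r^4 + 2.8361*r^3 - 18.7121*r^2 + 9.6245*r + 1.6148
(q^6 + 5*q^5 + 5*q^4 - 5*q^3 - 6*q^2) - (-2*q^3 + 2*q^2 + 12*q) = q^6 + 5*q^5 + 5*q^4 - 3*q^3 - 8*q^2 - 12*q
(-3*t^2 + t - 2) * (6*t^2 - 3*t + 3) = -18*t^4 + 15*t^3 - 24*t^2 + 9*t - 6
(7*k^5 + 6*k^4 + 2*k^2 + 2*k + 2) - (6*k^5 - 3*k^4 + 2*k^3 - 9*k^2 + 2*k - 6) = k^5 + 9*k^4 - 2*k^3 + 11*k^2 + 8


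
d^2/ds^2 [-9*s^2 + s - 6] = -18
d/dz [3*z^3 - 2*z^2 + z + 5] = 9*z^2 - 4*z + 1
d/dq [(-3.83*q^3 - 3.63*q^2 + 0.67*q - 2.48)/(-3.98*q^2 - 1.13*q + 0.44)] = (15.2434*q^4 + 8.6558*q^3 + 1.7129*q^2 - 22.9352*q - 2.5076)/(15.8404*q^4 + 8.9948*q^3 - 2.2255*q^2 - 0.9944*q + 0.1936)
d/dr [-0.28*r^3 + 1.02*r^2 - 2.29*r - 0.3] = -0.84*r^2 + 2.04*r - 2.29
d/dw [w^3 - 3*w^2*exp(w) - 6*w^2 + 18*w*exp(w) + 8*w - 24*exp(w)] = -3*w^2*exp(w) + 3*w^2 + 12*w*exp(w) - 12*w - 6*exp(w) + 8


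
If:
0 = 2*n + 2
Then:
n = -1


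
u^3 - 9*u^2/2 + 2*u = u*(u - 4)*(u - 1/2)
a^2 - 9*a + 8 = (a - 8)*(a - 1)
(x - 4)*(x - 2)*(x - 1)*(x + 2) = x^4 - 5*x^3 + 20*x - 16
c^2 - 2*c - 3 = (c - 3)*(c + 1)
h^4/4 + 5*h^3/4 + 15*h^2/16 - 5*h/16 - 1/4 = (h/4 + 1)*(h - 1/2)*(h + 1/2)*(h + 1)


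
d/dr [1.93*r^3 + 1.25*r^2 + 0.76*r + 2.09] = 5.79*r^2 + 2.5*r + 0.76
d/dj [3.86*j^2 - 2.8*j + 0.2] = 7.72*j - 2.8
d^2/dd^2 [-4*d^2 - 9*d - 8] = -8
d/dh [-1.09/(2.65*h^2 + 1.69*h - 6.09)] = (5.777*h + 1.8421)/(2.65*h^2 + 1.69*h - 6.09)^2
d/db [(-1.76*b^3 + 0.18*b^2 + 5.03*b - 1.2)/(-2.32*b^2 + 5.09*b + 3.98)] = (4.0832*b^4 - 17.9168*b^3 - 8.4286*b^2 - 4.1352*b + 26.1274)/(5.3824*b^4 - 23.6176*b^3 + 7.4409*b^2 + 40.5164*b + 15.8404)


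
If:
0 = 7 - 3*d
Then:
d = 7/3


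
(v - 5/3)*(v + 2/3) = v^2 - v - 10/9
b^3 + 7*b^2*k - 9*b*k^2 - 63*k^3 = (b - 3*k)*(b + 3*k)*(b + 7*k)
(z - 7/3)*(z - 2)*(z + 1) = z^3 - 10*z^2/3 + z/3 + 14/3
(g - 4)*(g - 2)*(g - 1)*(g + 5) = g^4 - 2*g^3 - 21*g^2 + 62*g - 40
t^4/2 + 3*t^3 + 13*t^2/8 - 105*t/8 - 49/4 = (t/2 + 1/2)*(t - 2)*(t + 7/2)^2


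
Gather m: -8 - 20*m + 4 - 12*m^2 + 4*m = -12*m^2 - 16*m - 4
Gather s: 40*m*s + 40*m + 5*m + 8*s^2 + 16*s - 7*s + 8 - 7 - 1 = 45*m + 8*s^2 + s*(40*m + 9)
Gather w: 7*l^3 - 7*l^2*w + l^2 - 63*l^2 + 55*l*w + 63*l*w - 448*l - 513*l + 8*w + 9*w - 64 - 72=7*l^3 - 62*l^2 - 961*l + w*(-7*l^2 + 118*l + 17) - 136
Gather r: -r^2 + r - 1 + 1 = -r^2 + r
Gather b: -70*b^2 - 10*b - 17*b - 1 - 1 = -70*b^2 - 27*b - 2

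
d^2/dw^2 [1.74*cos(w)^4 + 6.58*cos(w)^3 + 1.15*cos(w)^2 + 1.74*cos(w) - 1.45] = -27.84*cos(w)^4 - 59.22*cos(w)^3 + 16.28*cos(w)^2 + 37.74*cos(w) + 2.3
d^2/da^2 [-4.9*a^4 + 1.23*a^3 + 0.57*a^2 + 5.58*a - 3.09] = -58.8*a^2 + 7.38*a + 1.14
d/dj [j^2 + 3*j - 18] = 2*j + 3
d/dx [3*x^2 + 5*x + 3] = 6*x + 5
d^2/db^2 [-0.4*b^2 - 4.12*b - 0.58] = -0.800000000000000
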